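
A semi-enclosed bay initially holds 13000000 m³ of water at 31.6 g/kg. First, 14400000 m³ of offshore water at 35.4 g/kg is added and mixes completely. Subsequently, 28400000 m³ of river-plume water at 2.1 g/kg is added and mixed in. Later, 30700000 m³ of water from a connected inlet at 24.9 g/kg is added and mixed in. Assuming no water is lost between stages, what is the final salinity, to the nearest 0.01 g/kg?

20.17 g/kg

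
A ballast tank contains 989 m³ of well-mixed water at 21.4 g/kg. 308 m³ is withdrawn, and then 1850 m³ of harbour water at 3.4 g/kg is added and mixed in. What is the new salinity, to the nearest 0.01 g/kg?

8.24 g/kg

Remaining after removal: 681 m³ at 21.4 g/kg (salt = 14,573.4)
After addition: salt = 14,573.4 + 1,850×3.4 = 20,863.4; volume = 2,531 m³
S = 20,863.4 / 2,531 = 8.2431 g/kg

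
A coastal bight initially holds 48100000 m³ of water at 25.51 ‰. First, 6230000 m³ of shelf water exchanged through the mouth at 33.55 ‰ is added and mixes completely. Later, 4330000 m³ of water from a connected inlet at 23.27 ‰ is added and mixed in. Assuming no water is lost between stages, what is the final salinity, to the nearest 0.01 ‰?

Total salt / total volume:
Initial salt = 48,100,000×25.51 = 1,227,031,000
After stage 1: salt = 1,227,031,000 + 6,230,000×33.55 = 1,436,047,500; volume = 54,330,000 m³; S = 26.432 ‰
After stage 2: salt = 1,436,047,500 + 4,330,000×23.27 = 1,536,806,600; volume = 58,660,000 m³
S = 1,536,806,600 / 58,660,000 = 26.1985 ‰

26.20 ‰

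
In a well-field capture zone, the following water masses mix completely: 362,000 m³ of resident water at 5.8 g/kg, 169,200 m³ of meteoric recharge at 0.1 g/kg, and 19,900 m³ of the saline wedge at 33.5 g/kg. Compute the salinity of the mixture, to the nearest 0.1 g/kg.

Conserving salt mass:
salt = 362,000×5.8 + 169,200×0.1 + 19,900×33.5 = 2,099,600 + 16,920 + 666,650 = 2,783,170
volume = 362,000 + 169,200 + 19,900 = 551,100 m³
S = 2,783,170 / 551,100 = 5.05 g/kg

5.1 g/kg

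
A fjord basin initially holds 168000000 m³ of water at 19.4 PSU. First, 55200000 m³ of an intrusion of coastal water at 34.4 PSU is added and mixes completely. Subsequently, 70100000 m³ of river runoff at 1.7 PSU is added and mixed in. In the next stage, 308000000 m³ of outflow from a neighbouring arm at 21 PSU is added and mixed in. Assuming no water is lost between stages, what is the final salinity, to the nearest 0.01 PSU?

19.53 PSU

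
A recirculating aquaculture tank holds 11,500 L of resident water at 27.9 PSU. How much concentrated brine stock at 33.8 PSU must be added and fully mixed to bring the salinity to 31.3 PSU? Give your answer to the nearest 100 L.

15600 L

Salt balance: 11,500×27.9 + V×33.8 = (11,500+V)×31.3
320,850 + 33.8V = 359,950 + 31.3V
39,100 = 2.5V
V = 15,640 L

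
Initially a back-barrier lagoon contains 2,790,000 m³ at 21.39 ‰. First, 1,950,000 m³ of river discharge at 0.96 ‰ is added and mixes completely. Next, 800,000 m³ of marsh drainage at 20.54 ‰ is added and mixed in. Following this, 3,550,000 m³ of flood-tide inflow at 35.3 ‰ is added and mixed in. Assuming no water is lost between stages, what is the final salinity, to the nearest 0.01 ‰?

22.36 ‰

Total salt / total volume:
Initial salt = 2,790,000×21.39 = 59,678,100
After stage 1: salt = 59,678,100 + 1,950,000×0.96 = 61,550,100; volume = 4,740,000 m³; S = 12.985 ‰
After stage 2: salt = 61,550,100 + 800,000×20.54 = 77,982,100; volume = 5,540,000 m³; S = 14.076 ‰
After stage 3: salt = 77,982,100 + 3,550,000×35.3 = 203,297,100; volume = 9,090,000 m³
S = 203,297,100 / 9,090,000 = 22.3649 ‰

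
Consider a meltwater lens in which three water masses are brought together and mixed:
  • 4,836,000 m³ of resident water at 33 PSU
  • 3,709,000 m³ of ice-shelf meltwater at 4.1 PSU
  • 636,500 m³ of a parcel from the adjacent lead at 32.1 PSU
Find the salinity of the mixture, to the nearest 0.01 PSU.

Salt balance:
salt = 4,836,000×33 + 3,709,000×4.1 + 636,500×32.1 = 159,588,000 + 15,206,900 + 20,431,650 = 195,226,550
volume = 4,836,000 + 3,709,000 + 636,500 = 9,181,500 m³
S = 195,226,550 / 9,181,500 = 21.263 PSU

21.26 PSU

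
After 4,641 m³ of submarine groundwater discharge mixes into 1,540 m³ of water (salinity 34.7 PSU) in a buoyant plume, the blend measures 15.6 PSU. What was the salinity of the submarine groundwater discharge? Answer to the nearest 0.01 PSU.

9.26 PSU

Salt balance: 1,540×34.7 + 4,641×S = 6,181×15.6
53,438 + 4,641·S = 96,423.6
S = (96,423.6 − 53,438) / 4,641 = 9.2621 PSU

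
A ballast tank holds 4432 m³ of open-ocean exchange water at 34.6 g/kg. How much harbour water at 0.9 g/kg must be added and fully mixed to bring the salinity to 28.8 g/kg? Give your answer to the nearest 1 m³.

921 m³

Salt balance: 4,432×34.6 + V×0.9 = (4,432+V)×28.8
153,347.2 + 0.9V = 127,641.6 + 28.8V
25,705.6 = 27.9V
V = 921.35 m³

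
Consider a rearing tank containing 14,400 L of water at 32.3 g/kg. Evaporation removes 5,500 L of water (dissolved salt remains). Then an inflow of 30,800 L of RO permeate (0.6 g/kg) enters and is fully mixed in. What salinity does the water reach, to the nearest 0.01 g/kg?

After evaporation: salt = 14,400×32.3 = 465,120; volume = 14,400 − 5,500 = 8,900 L
After mixing: salt = 465,120 + 30,800×0.6 = 483,600; volume = 8,900 + 30,800 = 39,700 L
S = 483,600 / 39,700 = 12.1814 g/kg

12.18 g/kg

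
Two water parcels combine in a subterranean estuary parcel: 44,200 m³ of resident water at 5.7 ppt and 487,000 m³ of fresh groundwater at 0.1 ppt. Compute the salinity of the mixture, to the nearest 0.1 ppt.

By conservation of dissolved salt,
salt = 44,200×5.7 + 487,000×0.1 = 251,940 + 48,700 = 300,640
volume = 44,200 + 487,000 = 531,200 m³
S = 300,640 / 531,200 = 0.566 ppt

0.6 ppt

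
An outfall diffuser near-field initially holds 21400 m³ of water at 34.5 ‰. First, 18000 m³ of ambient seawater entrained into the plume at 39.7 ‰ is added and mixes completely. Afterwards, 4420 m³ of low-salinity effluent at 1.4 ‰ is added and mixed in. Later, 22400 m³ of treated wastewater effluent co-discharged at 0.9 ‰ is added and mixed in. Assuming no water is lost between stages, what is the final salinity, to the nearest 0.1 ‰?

22.3 ‰

Weighted by volume,
Initial salt = 21,400×34.5 = 738,300
After stage 1: salt = 738,300 + 18,000×39.7 = 1,452,900; volume = 39,400 m³; S = 36.876 ‰
After stage 2: salt = 1,452,900 + 4,420×1.4 = 1,459,088; volume = 43,820 m³; S = 33.297 ‰
After stage 3: salt = 1,459,088 + 22,400×0.9 = 1,479,248; volume = 66,220 m³
S = 1,479,248 / 66,220 = 22.3384 ‰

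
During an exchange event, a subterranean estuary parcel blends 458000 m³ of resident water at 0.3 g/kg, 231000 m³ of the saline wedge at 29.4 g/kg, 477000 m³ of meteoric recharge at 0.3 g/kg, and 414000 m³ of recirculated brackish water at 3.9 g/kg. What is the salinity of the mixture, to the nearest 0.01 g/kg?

5.50 g/kg

Weighted by volume,
salt = 458,000×0.3 + 231,000×29.4 + 477,000×0.3 + 414,000×3.9 = 137,400 + 6,791,400 + 143,100 + 1,614,600 = 8,686,500
volume = 458,000 + 231,000 + 477,000 + 414,000 = 1,580,000 m³
S = 8,686,500 / 1,580,000 = 5.4978 g/kg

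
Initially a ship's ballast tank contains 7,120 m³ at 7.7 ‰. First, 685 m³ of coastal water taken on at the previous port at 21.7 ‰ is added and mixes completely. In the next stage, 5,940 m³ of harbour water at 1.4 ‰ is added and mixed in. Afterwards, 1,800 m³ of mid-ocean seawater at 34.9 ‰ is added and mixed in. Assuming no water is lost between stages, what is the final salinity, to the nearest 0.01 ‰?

Total salt / total volume:
Initial salt = 7,120×7.7 = 54,824
After stage 1: salt = 54,824 + 685×21.7 = 69,688.5; volume = 7,805 m³; S = 8.929 ‰
After stage 2: salt = 69,688.5 + 5,940×1.4 = 78,004.5; volume = 13,745 m³; S = 5.675 ‰
After stage 3: salt = 78,004.5 + 1,800×34.9 = 140,824.5; volume = 15,545 m³
S = 140,824.5 / 15,545 = 9.0592 ‰

9.06 ‰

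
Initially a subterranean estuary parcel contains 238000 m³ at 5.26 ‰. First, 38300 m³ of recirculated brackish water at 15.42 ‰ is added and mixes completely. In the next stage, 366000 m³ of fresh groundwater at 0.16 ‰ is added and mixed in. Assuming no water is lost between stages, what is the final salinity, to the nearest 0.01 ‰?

Total salt / total volume:
Initial salt = 238,000×5.26 = 1,251,880
After stage 1: salt = 1,251,880 + 38,300×15.42 = 1,842,466; volume = 276,300 m³; S = 6.668 ‰
After stage 2: salt = 1,842,466 + 366,000×0.16 = 1,901,026; volume = 642,300 m³
S = 1,901,026 / 642,300 = 2.9597 ‰

2.96 ‰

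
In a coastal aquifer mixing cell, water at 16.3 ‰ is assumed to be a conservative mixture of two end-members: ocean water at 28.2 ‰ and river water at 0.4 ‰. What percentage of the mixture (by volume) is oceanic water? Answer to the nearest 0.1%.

57.2%

Let g be the oceanic fraction. Salt balance per unit volume:
g×28.2 + (1−g)×0.4 = 16.3
g = (16.3 − 0.4) / (28.2 − 0.4) = 15.9/27.8 = 0.5719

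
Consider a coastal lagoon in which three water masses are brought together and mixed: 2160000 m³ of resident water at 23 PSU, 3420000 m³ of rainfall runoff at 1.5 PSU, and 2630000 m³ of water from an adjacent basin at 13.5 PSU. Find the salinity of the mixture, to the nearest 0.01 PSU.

Total salt / total volume:
salt = 2,160,000×23 + 3,420,000×1.5 + 2,630,000×13.5 = 49,680,000 + 5,130,000 + 35,505,000 = 90,315,000
volume = 2,160,000 + 3,420,000 + 2,630,000 = 8,210,000 m³
S = 90,315,000 / 8,210,000 = 11.0006 PSU

11.00 PSU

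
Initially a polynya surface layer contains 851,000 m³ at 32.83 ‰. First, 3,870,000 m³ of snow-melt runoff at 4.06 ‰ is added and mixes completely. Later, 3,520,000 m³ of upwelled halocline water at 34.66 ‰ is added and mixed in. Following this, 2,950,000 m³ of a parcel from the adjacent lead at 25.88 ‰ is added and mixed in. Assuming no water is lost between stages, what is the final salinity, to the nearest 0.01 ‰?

Conserving salt mass:
Initial salt = 851,000×32.83 = 27,938,330
After stage 1: salt = 27,938,330 + 3,870,000×4.06 = 43,650,530; volume = 4,721,000 m³; S = 9.246 ‰
After stage 2: salt = 43,650,530 + 3,520,000×34.66 = 165,653,730; volume = 8,241,000 m³; S = 20.101 ‰
After stage 3: salt = 165,653,730 + 2,950,000×25.88 = 241,999,730; volume = 11,191,000 m³
S = 241,999,730 / 11,191,000 = 21.6245 ‰

21.62 ‰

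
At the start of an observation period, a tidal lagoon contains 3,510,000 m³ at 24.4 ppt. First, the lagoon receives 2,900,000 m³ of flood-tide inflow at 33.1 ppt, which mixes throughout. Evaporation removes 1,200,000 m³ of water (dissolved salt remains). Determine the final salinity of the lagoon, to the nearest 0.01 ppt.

34.86 ppt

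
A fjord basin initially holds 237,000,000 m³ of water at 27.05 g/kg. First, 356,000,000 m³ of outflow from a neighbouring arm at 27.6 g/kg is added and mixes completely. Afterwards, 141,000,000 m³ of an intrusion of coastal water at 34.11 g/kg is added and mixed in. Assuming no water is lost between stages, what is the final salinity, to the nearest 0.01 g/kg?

28.67 g/kg

Conserving salt mass:
Initial salt = 237,000,000×27.05 = 6,410,850,000
After stage 1: salt = 6,410,850,000 + 356,000,000×27.6 = 16,236,450,000; volume = 593,000,000 m³; S = 27.38 g/kg
After stage 2: salt = 16,236,450,000 + 141,000,000×34.11 = 21,045,960,000; volume = 734,000,000 m³
S = 21,045,960,000 / 734,000,000 = 28.673 g/kg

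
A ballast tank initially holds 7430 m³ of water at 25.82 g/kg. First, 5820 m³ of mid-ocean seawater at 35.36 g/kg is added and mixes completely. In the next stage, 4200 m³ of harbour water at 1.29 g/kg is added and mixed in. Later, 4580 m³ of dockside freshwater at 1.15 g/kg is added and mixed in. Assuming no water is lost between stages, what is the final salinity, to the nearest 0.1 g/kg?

18.5 g/kg

Conserving salt mass:
Initial salt = 7,430×25.82 = 191,842.6
After stage 1: salt = 191,842.6 + 5,820×35.36 = 397,637.8; volume = 13,250 m³; S = 30.01 g/kg
After stage 2: salt = 397,637.8 + 4,200×1.29 = 403,055.8; volume = 17,450 m³; S = 23.098 g/kg
After stage 3: salt = 403,055.8 + 4,580×1.15 = 408,322.8; volume = 22,030 m³
S = 408,322.8 / 22,030 = 18.5349 g/kg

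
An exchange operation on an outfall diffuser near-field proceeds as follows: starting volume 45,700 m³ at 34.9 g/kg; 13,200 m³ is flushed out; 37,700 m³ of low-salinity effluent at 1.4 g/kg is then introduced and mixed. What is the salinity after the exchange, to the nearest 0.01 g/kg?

16.91 g/kg

Remaining after removal: 32,500 m³ at 34.9 g/kg (salt = 1,134,250)
After addition: salt = 1,134,250 + 37,700×1.4 = 1,187,030; volume = 70,200 m³
S = 1,187,030 / 70,200 = 16.9093 g/kg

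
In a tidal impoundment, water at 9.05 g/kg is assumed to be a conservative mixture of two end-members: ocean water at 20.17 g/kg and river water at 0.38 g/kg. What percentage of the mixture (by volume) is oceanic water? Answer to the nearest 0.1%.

Let g be the oceanic fraction. Salt balance per unit volume:
g×20.17 + (1−g)×0.38 = 9.05
g = (9.05 − 0.38) / (20.17 − 0.38) = 8.67/19.79 = 0.4381

43.8%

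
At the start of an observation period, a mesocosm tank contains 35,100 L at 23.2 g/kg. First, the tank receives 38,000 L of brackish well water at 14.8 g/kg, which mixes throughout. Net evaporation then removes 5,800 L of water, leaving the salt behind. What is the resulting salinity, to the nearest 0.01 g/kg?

20.46 g/kg

After mixing: salt = 35,100×23.2 + 38,000×14.8 = 1,376,720; volume = 73,100 L
After evaporation: salt unchanged = 1,376,720; volume = 73,100 − 5,800 = 67,300 L
S = 1,376,720 / 67,300 = 20.4565 g/kg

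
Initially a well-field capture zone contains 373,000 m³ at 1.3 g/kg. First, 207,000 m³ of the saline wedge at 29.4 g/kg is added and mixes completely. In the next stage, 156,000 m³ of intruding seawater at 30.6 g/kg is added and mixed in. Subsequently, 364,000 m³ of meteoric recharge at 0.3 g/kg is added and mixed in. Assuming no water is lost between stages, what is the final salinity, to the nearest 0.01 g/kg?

Weighted by volume,
Initial salt = 373,000×1.3 = 484,900
After stage 1: salt = 484,900 + 207,000×29.4 = 6,570,700; volume = 580,000 m³; S = 11.329 g/kg
After stage 2: salt = 6,570,700 + 156,000×30.6 = 11,344,300; volume = 736,000 m³; S = 15.413 g/kg
After stage 3: salt = 11,344,300 + 364,000×0.3 = 11,453,500; volume = 1,100,000 m³
S = 11,453,500 / 1,100,000 = 10.4123 g/kg

10.41 g/kg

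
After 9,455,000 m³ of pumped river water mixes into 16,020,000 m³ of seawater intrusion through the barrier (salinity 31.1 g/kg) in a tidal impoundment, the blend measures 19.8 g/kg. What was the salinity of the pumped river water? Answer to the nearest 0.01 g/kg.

Salt balance: 16,020,000×31.1 + 9,455,000×S = 25,475,000×19.8
498,222,000 + 9,455,000·S = 504,405,000
S = (504,405,000 − 498,222,000) / 9,455,000 = 0.6539 g/kg

0.65 g/kg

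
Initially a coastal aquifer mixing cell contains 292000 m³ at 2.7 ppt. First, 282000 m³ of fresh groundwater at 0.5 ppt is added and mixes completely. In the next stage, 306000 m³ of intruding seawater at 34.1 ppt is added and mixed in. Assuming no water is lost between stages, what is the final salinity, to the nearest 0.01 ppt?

12.91 ppt

By conservation of dissolved salt,
Initial salt = 292,000×2.7 = 788,400
After stage 1: salt = 788,400 + 282,000×0.5 = 929,400; volume = 574,000 m³; S = 1.619 ppt
After stage 2: salt = 929,400 + 306,000×34.1 = 11,364,000; volume = 880,000 m³
S = 11,364,000 / 880,000 = 12.9136 ppt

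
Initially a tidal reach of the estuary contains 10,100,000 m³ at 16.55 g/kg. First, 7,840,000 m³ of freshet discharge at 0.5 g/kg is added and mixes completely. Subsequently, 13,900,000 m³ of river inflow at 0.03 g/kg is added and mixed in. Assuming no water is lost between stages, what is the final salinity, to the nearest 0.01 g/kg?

5.39 g/kg

Total salt / total volume:
Initial salt = 10,100,000×16.55 = 167,155,000
After stage 1: salt = 167,155,000 + 7,840,000×0.5 = 171,075,000; volume = 17,940,000 m³; S = 9.536 g/kg
After stage 2: salt = 171,075,000 + 13,900,000×0.03 = 171,492,000; volume = 31,840,000 m³
S = 171,492,000 / 31,840,000 = 5.3861 g/kg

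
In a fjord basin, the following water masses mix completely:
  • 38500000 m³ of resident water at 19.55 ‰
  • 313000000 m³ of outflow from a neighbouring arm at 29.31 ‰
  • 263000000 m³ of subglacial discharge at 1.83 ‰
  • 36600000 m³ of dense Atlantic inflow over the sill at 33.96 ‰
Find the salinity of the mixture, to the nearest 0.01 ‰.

17.89 ‰

Mass of salt is conserved:
salt = 38,500,000×19.55 + 313,000,000×29.31 + 263,000,000×1.83 + 36,600,000×33.96 = 752,675,000 + 9,174,030,000 + 481,290,000 + 1,242,936,000 = 11,650,931,000
volume = 38,500,000 + 313,000,000 + 263,000,000 + 36,600,000 = 651,100,000 m³
S = 11,650,931,000 / 651,100,000 = 17.8942 ‰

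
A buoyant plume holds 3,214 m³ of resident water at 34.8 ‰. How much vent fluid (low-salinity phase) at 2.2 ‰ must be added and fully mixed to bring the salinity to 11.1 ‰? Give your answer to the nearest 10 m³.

8560 m³

Salt balance: 3,214×34.8 + V×2.2 = (3,214+V)×11.1
111,847.2 + 2.2V = 35,675.4 + 11.1V
76,171.8 = 8.9V
V = 8,558.63 m³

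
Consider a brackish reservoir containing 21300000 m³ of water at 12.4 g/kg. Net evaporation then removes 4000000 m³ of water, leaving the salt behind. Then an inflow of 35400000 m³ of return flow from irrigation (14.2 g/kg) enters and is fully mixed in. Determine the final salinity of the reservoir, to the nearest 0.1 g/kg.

14.6 g/kg

After evaporation: salt = 21,300,000×12.4 = 264,120,000; volume = 21,300,000 − 4,000,000 = 17,300,000 m³
After mixing: salt = 264,120,000 + 35,400,000×14.2 = 766,800,000; volume = 17,300,000 + 35,400,000 = 52,700,000 m³
S = 766,800,000 / 52,700,000 = 14.5503 g/kg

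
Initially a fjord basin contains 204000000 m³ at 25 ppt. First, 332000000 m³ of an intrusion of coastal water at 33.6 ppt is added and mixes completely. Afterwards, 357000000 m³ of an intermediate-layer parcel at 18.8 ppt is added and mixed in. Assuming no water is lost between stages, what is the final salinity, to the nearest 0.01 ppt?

25.72 ppt

By conservation of dissolved salt,
Initial salt = 204,000,000×25 = 5,100,000,000
After stage 1: salt = 5,100,000,000 + 332,000,000×33.6 = 16,255,200,000; volume = 536,000,000 m³; S = 30.327 ppt
After stage 2: salt = 16,255,200,000 + 357,000,000×18.8 = 22,966,800,000; volume = 893,000,000 m³
S = 22,966,800,000 / 893,000,000 = 25.7187 ppt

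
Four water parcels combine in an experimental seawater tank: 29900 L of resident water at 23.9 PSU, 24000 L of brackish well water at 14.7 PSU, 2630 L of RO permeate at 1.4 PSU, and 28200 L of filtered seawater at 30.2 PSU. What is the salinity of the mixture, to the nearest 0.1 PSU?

22.7 PSU

Mass of salt is conserved:
salt = 29,900×23.9 + 24,000×14.7 + 2,630×1.4 + 28,200×30.2 = 714,610 + 352,800 + 3,682 + 851,640 = 1,922,732
volume = 29,900 + 24,000 + 2,630 + 28,200 = 84,730 L
S = 1,922,732 / 84,730 = 22.692 PSU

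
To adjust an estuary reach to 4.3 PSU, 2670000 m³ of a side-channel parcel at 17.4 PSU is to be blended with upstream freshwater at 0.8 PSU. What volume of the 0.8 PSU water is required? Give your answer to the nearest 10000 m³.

9990000 m³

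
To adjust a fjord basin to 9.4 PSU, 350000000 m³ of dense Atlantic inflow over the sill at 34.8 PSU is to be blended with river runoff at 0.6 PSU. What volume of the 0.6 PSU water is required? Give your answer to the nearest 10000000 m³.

1010000000 m³

Salt balance: 350,000,000×34.8 + V×0.6 = (350,000,000+V)×9.4
12,180,000,000 + 0.6V = 3,290,000,000 + 9.4V
8,890,000,000 = 8.8V
V = 1,010,227,272.73 m³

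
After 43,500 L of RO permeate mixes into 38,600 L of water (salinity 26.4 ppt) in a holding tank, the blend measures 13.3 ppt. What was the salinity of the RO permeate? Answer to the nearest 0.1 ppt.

Salt balance: 38,600×26.4 + 43,500×S = 82,100×13.3
1,019,040 + 43,500·S = 1,091,930
S = (1,091,930 − 1,019,040) / 43,500 = 1.6756 ppt

1.7 ppt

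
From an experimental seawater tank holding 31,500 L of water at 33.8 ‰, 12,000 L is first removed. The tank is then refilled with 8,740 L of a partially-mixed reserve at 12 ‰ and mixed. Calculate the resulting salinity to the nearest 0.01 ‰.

27.05 ‰

Remaining after removal: 19,500 L at 33.8 ‰ (salt = 659,100)
After addition: salt = 659,100 + 8,740×12 = 763,980; volume = 28,240 L
S = 763,980 / 28,240 = 27.0531 ‰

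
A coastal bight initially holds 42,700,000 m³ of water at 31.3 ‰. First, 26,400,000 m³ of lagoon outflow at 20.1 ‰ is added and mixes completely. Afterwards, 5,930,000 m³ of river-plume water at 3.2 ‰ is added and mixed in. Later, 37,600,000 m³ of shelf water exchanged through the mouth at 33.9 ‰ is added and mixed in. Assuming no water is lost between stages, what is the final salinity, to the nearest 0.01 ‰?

Total salt / total volume:
Initial salt = 42,700,000×31.3 = 1,336,510,000
After stage 1: salt = 1,336,510,000 + 26,400,000×20.1 = 1,867,150,000; volume = 69,100,000 m³; S = 27.021 ‰
After stage 2: salt = 1,867,150,000 + 5,930,000×3.2 = 1,886,126,000; volume = 75,030,000 m³; S = 25.138 ‰
After stage 3: salt = 1,886,126,000 + 37,600,000×33.9 = 3,160,766,000; volume = 112,630,000 m³
S = 3,160,766,000 / 112,630,000 = 28.0633 ‰

28.06 ‰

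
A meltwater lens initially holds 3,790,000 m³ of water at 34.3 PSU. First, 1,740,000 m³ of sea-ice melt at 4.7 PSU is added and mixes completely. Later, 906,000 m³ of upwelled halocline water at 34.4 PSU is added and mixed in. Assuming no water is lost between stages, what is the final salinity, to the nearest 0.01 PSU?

26.31 PSU

Weighted by volume,
Initial salt = 3,790,000×34.3 = 129,997,000
After stage 1: salt = 129,997,000 + 1,740,000×4.7 = 138,175,000; volume = 5,530,000 m³; S = 24.986 PSU
After stage 2: salt = 138,175,000 + 906,000×34.4 = 169,341,400; volume = 6,436,000 m³
S = 169,341,400 / 6,436,000 = 26.3116 PSU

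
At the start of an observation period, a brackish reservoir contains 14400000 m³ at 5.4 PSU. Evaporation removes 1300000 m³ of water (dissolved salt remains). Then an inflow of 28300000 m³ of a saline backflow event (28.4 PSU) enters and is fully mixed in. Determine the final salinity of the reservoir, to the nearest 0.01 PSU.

After evaporation: salt = 14,400,000×5.4 = 77,760,000; volume = 14,400,000 − 1,300,000 = 13,100,000 m³
After mixing: salt = 77,760,000 + 28,300,000×28.4 = 881,480,000; volume = 13,100,000 + 28,300,000 = 41,400,000 m³
S = 881,480,000 / 41,400,000 = 21.2918 PSU

21.29 PSU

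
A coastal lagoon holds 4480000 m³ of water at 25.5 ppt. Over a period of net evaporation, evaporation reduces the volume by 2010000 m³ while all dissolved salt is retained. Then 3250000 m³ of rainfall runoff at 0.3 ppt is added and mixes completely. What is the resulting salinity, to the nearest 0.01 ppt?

20.14 ppt

After evaporation: salt = 4,480,000×25.5 = 114,240,000; volume = 4,480,000 − 2,010,000 = 2,470,000 m³
After mixing: salt = 114,240,000 + 3,250,000×0.3 = 115,215,000; volume = 2,470,000 + 3,250,000 = 5,720,000 m³
S = 115,215,000 / 5,720,000 = 20.1425 ppt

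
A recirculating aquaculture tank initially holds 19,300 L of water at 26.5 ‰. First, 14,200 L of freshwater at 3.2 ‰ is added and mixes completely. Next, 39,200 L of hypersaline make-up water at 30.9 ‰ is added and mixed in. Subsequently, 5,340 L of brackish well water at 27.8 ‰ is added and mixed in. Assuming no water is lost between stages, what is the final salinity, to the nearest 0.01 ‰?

Total salt / total volume:
Initial salt = 19,300×26.5 = 511,450
After stage 1: salt = 511,450 + 14,200×3.2 = 556,890; volume = 33,500 L; S = 16.624 ‰
After stage 2: salt = 556,890 + 39,200×30.9 = 1,768,170; volume = 72,700 L; S = 24.321 ‰
After stage 3: salt = 1,768,170 + 5,340×27.8 = 1,916,622; volume = 78,040 L
S = 1,916,622 / 78,040 = 24.5595 ‰

24.56 ‰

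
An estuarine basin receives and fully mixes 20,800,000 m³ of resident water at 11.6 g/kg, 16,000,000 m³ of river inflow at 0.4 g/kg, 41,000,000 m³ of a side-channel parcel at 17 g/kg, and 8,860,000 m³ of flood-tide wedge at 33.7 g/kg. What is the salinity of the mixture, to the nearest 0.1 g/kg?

14.3 g/kg

Mass of salt is conserved:
salt = 20,800,000×11.6 + 16,000,000×0.4 + 41,000,000×17 + 8,860,000×33.7 = 241,280,000 + 6,400,000 + 697,000,000 + 298,582,000 = 1,243,262,000
volume = 20,800,000 + 16,000,000 + 41,000,000 + 8,860,000 = 86,660,000 m³
S = 1,243,262,000 / 86,660,000 = 14.346 g/kg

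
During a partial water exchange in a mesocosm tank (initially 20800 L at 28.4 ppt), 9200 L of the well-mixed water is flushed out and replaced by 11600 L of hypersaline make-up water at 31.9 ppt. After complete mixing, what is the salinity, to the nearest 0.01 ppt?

Remaining after removal: 11,600 L at 28.4 ppt (salt = 329,440)
After addition: salt = 329,440 + 11,600×31.9 = 699,480; volume = 23,200 L
S = 699,480 / 23,200 = 30.15 ppt

30.15 ppt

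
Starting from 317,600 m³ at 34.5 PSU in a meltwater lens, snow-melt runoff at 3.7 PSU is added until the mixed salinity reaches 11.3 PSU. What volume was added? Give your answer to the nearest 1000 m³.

Salt balance: 317,600×34.5 + V×3.7 = (317,600+V)×11.3
10,957,200 + 3.7V = 3,588,880 + 11.3V
7,368,320 = 7.6V
V = 969,515.79 m³

970000 m³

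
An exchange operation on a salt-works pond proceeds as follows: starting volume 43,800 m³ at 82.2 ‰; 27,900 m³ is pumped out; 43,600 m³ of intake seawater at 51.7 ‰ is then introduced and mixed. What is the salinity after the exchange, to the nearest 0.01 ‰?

59.85 ‰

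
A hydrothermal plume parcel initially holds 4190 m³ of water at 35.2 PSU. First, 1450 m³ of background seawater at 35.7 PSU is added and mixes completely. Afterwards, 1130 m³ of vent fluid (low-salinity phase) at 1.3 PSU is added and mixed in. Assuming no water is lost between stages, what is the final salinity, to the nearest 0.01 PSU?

Total salt / total volume:
Initial salt = 4,190×35.2 = 147,488
After stage 1: salt = 147,488 + 1,450×35.7 = 199,253; volume = 5,640 m³; S = 35.329 PSU
After stage 2: salt = 199,253 + 1,130×1.3 = 200,722; volume = 6,770 m³
S = 200,722 / 6,770 = 29.6487 PSU

29.65 PSU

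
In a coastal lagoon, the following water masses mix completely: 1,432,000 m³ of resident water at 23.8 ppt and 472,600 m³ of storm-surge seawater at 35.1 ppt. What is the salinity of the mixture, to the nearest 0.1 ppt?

Conserving salt mass:
salt = 1,432,000×23.8 + 472,600×35.1 = 34,081,600 + 16,588,260 = 50,669,860
volume = 1,432,000 + 472,600 = 1,904,600 m³
S = 50,669,860 / 1,904,600 = 26.604 ppt

26.6 ppt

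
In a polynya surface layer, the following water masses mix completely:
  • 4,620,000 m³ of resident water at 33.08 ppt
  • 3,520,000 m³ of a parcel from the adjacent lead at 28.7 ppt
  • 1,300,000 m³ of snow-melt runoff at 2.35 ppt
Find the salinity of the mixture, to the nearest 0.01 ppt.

Mass of salt is conserved:
salt = 4,620,000×33.08 + 3,520,000×28.7 + 1,300,000×2.35 = 152,829,600 + 101,024,000 + 3,055,000 = 256,908,600
volume = 4,620,000 + 3,520,000 + 1,300,000 = 9,440,000 m³
S = 256,908,600 / 9,440,000 = 27.2149 ppt

27.21 ppt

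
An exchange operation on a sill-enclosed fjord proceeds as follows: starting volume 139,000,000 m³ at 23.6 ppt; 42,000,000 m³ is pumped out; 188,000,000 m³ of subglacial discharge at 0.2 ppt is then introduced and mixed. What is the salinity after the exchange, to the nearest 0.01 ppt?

Remaining after removal: 97,000,000 m³ at 23.6 ppt (salt = 2,289,200,000)
After addition: salt = 2,289,200,000 + 188,000,000×0.2 = 2,326,800,000; volume = 285,000,000 m³
S = 2,326,800,000 / 285,000,000 = 8.1642 ppt

8.16 ppt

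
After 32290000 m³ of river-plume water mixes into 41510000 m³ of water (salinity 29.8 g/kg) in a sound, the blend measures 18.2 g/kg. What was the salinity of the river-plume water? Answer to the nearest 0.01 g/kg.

3.29 g/kg

Salt balance: 41,510,000×29.8 + 32,290,000×S = 73,800,000×18.2
1,236,998,000 + 32,290,000·S = 1,343,160,000
S = (1,343,160,000 − 1,236,998,000) / 32,290,000 = 3.2878 g/kg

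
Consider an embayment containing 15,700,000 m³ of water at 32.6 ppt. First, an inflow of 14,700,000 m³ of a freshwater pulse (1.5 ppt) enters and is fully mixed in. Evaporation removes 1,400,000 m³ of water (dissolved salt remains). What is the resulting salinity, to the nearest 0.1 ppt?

18.4 ppt

After mixing: salt = 15,700,000×32.6 + 14,700,000×1.5 = 533,870,000; volume = 30,400,000 m³
After evaporation: salt unchanged = 533,870,000; volume = 30,400,000 − 1,400,000 = 29,000,000 m³
S = 533,870,000 / 29,000,000 = 18.4093 ppt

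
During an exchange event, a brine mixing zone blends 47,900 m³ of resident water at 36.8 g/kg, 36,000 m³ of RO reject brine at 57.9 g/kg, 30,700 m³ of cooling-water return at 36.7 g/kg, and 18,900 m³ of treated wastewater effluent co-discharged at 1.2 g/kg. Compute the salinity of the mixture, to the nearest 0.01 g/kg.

37.43 g/kg

By conservation of dissolved salt,
salt = 47,900×36.8 + 36,000×57.9 + 30,700×36.7 + 18,900×1.2 = 1,762,720 + 2,084,400 + 1,126,690 + 22,680 = 4,996,490
volume = 47,900 + 36,000 + 30,700 + 18,900 = 133,500 m³
S = 4,996,490 / 133,500 = 37.4269 g/kg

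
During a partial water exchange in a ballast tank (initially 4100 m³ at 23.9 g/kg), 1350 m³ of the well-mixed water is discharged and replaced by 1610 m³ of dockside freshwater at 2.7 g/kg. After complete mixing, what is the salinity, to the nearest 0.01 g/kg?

16.07 g/kg

Remaining after removal: 2,750 m³ at 23.9 g/kg (salt = 65,725)
After addition: salt = 65,725 + 1,610×2.7 = 70,072; volume = 4,360 m³
S = 70,072 / 4,360 = 16.0716 g/kg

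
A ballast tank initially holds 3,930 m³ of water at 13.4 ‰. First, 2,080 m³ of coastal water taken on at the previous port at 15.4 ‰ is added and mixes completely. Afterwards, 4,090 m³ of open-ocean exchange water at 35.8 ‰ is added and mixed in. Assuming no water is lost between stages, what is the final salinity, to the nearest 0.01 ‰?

22.88 ‰

Weighted by volume,
Initial salt = 3,930×13.4 = 52,662
After stage 1: salt = 52,662 + 2,080×15.4 = 84,694; volume = 6,010 m³; S = 14.092 ‰
After stage 2: salt = 84,694 + 4,090×35.8 = 231,116; volume = 10,100 m³
S = 231,116 / 10,100 = 22.8828 ‰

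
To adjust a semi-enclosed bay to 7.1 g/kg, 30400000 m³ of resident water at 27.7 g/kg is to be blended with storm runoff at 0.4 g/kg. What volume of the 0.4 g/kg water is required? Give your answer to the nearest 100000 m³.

93500000 m³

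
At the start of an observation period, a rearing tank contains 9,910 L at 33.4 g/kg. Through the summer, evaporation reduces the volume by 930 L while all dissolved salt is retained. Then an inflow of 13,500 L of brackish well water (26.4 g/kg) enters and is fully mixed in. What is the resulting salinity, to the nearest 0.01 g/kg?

30.58 g/kg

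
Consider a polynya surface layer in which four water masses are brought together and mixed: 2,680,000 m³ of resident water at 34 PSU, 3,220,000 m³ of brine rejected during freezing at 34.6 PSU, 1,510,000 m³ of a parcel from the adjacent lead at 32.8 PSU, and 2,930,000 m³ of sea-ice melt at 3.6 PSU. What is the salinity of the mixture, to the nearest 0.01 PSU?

By conservation of dissolved salt,
salt = 2,680,000×34 + 3,220,000×34.6 + 1,510,000×32.8 + 2,930,000×3.6 = 91,120,000 + 111,412,000 + 49,528,000 + 10,548,000 = 262,608,000
volume = 2,680,000 + 3,220,000 + 1,510,000 + 2,930,000 = 10,340,000 m³
S = 262,608,000 / 10,340,000 = 25.3973 PSU

25.40 PSU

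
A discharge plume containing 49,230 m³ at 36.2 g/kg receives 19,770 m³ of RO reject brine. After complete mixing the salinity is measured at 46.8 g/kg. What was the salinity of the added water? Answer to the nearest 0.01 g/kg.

73.20 g/kg

Salt balance: 49,230×36.2 + 19,770×S = 69,000×46.8
1,782,126 + 19,770·S = 3,229,200
S = (3,229,200 − 1,782,126) / 19,770 = 73.1954 g/kg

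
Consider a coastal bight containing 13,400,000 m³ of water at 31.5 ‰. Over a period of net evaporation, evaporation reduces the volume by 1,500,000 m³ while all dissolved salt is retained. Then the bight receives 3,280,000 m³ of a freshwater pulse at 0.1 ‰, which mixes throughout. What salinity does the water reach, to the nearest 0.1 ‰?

27.8 ‰

After evaporation: salt = 13,400,000×31.5 = 422,100,000; volume = 13,400,000 − 1,500,000 = 11,900,000 m³
After mixing: salt = 422,100,000 + 3,280,000×0.1 = 422,428,000; volume = 11,900,000 + 3,280,000 = 15,180,000 m³
S = 422,428,000 / 15,180,000 = 27.8279 ‰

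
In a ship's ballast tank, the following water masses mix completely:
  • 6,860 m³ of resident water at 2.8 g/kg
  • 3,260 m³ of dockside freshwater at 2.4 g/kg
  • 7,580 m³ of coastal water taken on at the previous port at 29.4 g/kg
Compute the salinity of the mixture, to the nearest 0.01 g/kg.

Salt balance:
salt = 6,860×2.8 + 3,260×2.4 + 7,580×29.4 = 19,208 + 7,824 + 222,852 = 249,884
volume = 6,860 + 3,260 + 7,580 = 17,700 m³
S = 249,884 / 17,700 = 14.1177 g/kg

14.12 g/kg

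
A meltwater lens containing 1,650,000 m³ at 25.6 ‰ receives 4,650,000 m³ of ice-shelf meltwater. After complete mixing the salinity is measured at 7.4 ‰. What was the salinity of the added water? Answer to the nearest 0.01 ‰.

Salt balance: 1,650,000×25.6 + 4,650,000×S = 6,300,000×7.4
42,240,000 + 4,650,000·S = 46,620,000
S = (46,620,000 − 42,240,000) / 4,650,000 = 0.9419 ‰

0.94 ‰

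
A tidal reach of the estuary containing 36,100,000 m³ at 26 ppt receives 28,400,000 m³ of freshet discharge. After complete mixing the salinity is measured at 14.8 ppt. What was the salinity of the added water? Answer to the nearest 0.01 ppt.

Salt balance: 36,100,000×26 + 28,400,000×S = 64,500,000×14.8
938,600,000 + 28,400,000·S = 954,600,000
S = (954,600,000 − 938,600,000) / 28,400,000 = 0.5634 ppt

0.56 ppt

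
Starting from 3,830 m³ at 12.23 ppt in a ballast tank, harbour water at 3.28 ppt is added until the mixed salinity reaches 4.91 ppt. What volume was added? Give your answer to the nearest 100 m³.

Salt balance: 3,830×12.23 + V×3.28 = (3,830+V)×4.91
46,840.9 + 3.28V = 18,805.3 + 4.91V
28,035.6 = 1.63V
V = 17,199.75 m³

17200 m³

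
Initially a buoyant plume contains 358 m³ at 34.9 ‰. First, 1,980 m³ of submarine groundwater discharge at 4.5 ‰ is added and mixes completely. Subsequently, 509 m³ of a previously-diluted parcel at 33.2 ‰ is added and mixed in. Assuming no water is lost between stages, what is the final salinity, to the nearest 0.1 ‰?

13.5 ‰

Total salt / total volume:
Initial salt = 358×34.9 = 12,494.2
After stage 1: salt = 12,494.2 + 1,980×4.5 = 21,404.2; volume = 2,338 m³; S = 9.155 ‰
After stage 2: salt = 21,404.2 + 509×33.2 = 38,303; volume = 2,847 m³
S = 38,303 / 2,847 = 13.4538 ‰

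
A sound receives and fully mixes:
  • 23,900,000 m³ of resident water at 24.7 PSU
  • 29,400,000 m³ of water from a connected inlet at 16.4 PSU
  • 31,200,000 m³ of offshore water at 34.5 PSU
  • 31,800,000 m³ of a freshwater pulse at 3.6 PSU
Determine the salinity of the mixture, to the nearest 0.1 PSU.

19.5 PSU

Weighted by volume,
salt = 23,900,000×24.7 + 29,400,000×16.4 + 31,200,000×34.5 + 31,800,000×3.6 = 590,330,000 + 482,160,000 + 1,076,400,000 + 114,480,000 = 2,263,370,000
volume = 23,900,000 + 29,400,000 + 31,200,000 + 31,800,000 = 116,300,000 m³
S = 2,263,370,000 / 116,300,000 = 19.461 PSU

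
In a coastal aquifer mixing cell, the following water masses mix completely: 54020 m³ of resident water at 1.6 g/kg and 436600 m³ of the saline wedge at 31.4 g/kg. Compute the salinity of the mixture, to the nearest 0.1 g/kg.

28.1 g/kg

By conservation of dissolved salt,
salt = 54,020×1.6 + 436,600×31.4 = 86,432 + 13,709,240 = 13,795,672
volume = 54,020 + 436,600 = 490,620 m³
S = 13,795,672 / 490,620 = 28.119 g/kg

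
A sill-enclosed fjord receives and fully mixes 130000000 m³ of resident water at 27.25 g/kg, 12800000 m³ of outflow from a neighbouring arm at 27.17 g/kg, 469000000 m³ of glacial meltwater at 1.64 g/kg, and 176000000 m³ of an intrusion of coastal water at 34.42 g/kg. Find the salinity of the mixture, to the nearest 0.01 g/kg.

13.60 g/kg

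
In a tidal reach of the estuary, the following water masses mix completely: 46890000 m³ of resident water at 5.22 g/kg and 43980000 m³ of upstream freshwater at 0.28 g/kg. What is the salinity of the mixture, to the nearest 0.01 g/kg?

2.83 g/kg

By conservation of dissolved salt,
salt = 46,890,000×5.22 + 43,980,000×0.28 = 244,765,800 + 12,314,400 = 257,080,200
volume = 46,890,000 + 43,980,000 = 90,870,000 m³
S = 257,080,200 / 90,870,000 = 2.8291 g/kg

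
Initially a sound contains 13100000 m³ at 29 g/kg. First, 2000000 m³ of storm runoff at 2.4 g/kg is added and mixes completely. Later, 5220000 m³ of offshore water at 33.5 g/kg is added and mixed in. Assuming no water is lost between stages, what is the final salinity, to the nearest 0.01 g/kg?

27.54 g/kg

Salt balance:
Initial salt = 13,100,000×29 = 379,900,000
After stage 1: salt = 379,900,000 + 2,000,000×2.4 = 384,700,000; volume = 15,100,000 m³; S = 25.477 g/kg
After stage 2: salt = 384,700,000 + 5,220,000×33.5 = 559,570,000; volume = 20,320,000 m³
S = 559,570,000 / 20,320,000 = 27.5379 g/kg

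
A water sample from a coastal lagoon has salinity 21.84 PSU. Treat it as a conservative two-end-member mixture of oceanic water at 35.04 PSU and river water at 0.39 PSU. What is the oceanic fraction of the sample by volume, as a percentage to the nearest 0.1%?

Let g be the oceanic fraction. Salt balance per unit volume:
g×35.04 + (1−g)×0.39 = 21.84
g = (21.84 − 0.39) / (35.04 − 0.39) = 21.45/34.65 = 0.619

61.9%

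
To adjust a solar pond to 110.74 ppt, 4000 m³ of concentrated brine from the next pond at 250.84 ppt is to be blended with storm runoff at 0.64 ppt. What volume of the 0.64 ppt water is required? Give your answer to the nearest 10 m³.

5090 m³

Salt balance: 4,000×250.84 + V×0.64 = (4,000+V)×110.74
1,003,360 + 0.64V = 442,960 + 110.74V
560,400 = 110.1V
V = 5,089.92 m³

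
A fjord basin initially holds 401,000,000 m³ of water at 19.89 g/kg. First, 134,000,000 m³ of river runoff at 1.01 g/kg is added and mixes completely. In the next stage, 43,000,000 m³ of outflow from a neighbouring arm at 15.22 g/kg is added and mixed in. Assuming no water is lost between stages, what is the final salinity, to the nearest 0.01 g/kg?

15.17 g/kg

Weighted by volume,
Initial salt = 401,000,000×19.89 = 7,975,890,000
After stage 1: salt = 7,975,890,000 + 134,000,000×1.01 = 8,111,230,000; volume = 535,000,000 m³; S = 15.161 g/kg
After stage 2: salt = 8,111,230,000 + 43,000,000×15.22 = 8,765,690,000; volume = 578,000,000 m³
S = 8,765,690,000 / 578,000,000 = 15.1656 g/kg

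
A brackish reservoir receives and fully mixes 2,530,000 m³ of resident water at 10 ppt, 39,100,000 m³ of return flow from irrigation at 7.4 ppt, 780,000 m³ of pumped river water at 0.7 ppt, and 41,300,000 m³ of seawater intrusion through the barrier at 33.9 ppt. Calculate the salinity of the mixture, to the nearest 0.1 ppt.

20.5 ppt

Weighted by volume,
salt = 2,530,000×10 + 39,100,000×7.4 + 780,000×0.7 + 41,300,000×33.9 = 25,300,000 + 289,340,000 + 546,000 + 1,400,070,000 = 1,715,256,000
volume = 2,530,000 + 39,100,000 + 780,000 + 41,300,000 = 83,710,000 m³
S = 1,715,256,000 / 83,710,000 = 20.49 ppt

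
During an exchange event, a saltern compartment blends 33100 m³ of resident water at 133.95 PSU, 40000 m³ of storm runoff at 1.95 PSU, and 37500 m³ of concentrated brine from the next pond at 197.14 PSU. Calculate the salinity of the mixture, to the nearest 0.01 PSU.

107.64 PSU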